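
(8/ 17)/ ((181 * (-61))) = -8/187697 = 0.00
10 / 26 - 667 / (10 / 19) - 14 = -166519/130 = -1280.92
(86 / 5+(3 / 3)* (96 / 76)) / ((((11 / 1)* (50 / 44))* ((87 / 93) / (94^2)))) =960897328/68875 = 13951.32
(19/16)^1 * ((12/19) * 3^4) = 243/4 = 60.75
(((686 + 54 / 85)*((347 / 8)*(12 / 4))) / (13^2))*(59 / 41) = 896164629/1177930 = 760.80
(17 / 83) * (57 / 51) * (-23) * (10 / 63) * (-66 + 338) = -1188640/5229 = -227.32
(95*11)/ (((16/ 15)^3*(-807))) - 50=-56266825/1101824 = -51.07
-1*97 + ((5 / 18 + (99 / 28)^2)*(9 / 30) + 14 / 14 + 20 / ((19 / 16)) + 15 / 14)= -33182069/446880 = -74.25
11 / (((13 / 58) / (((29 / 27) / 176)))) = 841/2808 = 0.30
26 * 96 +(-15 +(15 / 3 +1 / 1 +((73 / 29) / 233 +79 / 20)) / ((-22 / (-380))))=35853321/13514 = 2653.05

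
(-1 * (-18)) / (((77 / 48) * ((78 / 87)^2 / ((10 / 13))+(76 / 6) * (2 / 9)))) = 49047120/16871393 = 2.91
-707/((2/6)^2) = -6363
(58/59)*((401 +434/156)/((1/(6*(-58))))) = -105949180/767 = -138134.52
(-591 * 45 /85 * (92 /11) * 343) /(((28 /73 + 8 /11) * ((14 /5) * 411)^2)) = -173650575/284613116 = -0.61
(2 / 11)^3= 8/1331 = 0.01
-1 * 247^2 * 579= -35324211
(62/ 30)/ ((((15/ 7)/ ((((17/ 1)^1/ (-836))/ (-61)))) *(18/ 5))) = 3689/41306760 = 0.00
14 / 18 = 7/9 = 0.78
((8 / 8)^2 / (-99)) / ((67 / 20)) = -20/6633 = 0.00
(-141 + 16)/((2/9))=-1125/2 = -562.50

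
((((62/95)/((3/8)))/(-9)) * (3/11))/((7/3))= -496/21945 = -0.02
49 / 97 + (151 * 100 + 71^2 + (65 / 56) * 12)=27371079/1358 = 20155.43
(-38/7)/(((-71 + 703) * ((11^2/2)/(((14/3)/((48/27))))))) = -57/152944 = 0.00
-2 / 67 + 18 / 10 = 593/335 = 1.77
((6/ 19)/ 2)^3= 27/6859 = 0.00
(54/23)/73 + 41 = 68893/1679 = 41.03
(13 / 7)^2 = 169/49 = 3.45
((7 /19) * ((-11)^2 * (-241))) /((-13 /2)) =408254/247 = 1652.85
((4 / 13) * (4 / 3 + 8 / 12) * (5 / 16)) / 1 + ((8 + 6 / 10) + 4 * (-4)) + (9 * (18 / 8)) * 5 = 24451/260 = 94.04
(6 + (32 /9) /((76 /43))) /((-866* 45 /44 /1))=-6028/666387 = -0.01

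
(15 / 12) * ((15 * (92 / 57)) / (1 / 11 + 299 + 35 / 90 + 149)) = 113850/1687181 = 0.07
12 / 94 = 6/47 = 0.13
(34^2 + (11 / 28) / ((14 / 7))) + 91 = 69843/56 = 1247.20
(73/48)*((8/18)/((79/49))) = 3577/8532 = 0.42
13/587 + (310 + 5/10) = 364553/1174 = 310.52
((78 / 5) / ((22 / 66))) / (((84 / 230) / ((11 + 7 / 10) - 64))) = -469131/70 = -6701.87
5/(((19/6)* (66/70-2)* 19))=-1050/13357 = -0.08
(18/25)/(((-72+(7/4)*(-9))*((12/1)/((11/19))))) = -22/55575 = 0.00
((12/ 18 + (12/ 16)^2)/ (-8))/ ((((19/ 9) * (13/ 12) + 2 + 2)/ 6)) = -1593/10864 = -0.15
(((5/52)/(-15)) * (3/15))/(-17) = 1/13260 = 0.00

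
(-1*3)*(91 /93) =-91/31 = -2.94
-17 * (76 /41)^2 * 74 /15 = -7266208/25215 = -288.17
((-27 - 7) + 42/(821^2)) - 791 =-556083783/674041 = -825.00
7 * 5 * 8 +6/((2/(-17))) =229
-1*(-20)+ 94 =114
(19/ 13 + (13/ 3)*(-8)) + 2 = -1217/39 = -31.21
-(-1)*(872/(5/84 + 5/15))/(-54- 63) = -24416/1287 = -18.97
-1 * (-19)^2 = -361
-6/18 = -1/3 = -0.33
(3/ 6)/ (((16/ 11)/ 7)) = 2.41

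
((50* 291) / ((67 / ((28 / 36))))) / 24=16975/2412 = 7.04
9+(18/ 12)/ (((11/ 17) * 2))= 447/44 = 10.16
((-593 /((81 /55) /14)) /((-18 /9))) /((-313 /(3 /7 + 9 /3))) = -260920/8451 = -30.87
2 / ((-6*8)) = -1/24 = -0.04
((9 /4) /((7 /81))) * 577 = 420633/28 = 15022.61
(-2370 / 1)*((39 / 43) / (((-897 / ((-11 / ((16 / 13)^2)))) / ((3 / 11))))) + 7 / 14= -537499/126592 = -4.25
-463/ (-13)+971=13086/13 = 1006.62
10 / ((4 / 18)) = 45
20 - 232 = -212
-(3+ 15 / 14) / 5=-57/70 = -0.81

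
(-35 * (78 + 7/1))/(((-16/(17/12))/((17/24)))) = 859775/4608 = 186.58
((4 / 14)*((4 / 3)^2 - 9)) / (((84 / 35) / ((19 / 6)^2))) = -117325/13608 = -8.62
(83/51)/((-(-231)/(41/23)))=3403/270963 = 0.01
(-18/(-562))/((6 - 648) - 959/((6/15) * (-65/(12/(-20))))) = -130/2695633 = 0.00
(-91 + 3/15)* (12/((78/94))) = -85352/65 = -1313.11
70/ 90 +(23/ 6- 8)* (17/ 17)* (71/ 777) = 617/1554 = 0.40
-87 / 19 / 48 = -29/304 = -0.10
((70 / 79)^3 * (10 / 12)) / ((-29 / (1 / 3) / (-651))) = 186077500/42894393 = 4.34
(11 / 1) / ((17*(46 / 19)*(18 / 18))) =209/782 = 0.27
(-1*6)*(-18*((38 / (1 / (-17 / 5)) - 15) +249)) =56592/5 = 11318.40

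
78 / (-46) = -39/23 = -1.70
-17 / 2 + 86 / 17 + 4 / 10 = -517/170 = -3.04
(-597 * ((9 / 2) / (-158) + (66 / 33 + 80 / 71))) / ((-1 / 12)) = 124497783/5609 = 22196.07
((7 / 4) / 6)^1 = 7/24 = 0.29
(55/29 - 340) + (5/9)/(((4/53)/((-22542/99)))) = -34696715/17226 = -2014.21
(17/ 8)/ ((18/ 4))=17/36 = 0.47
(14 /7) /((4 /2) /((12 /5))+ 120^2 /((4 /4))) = 12/86405 = 0.00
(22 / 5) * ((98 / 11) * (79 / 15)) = 15484/75 = 206.45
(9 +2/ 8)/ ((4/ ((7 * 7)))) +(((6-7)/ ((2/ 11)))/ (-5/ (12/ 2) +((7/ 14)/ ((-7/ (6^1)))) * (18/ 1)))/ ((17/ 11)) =11105395/97648 = 113.73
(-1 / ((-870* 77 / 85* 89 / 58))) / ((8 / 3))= 17/54824 = 0.00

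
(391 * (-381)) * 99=-14748129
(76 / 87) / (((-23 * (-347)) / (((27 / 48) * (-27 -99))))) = -3591/462898 = -0.01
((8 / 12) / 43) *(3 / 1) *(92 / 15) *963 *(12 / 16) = 44298/215 = 206.04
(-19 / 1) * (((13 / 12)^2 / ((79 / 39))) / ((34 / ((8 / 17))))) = -41743/273972 = -0.15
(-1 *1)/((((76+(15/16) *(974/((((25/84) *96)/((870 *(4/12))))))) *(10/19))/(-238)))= 72352/1495075 = 0.05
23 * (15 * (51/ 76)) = 17595/76 = 231.51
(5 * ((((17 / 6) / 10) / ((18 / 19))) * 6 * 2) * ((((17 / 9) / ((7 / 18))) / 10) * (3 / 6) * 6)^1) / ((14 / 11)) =60401/2940 = 20.54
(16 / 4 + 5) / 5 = 1.80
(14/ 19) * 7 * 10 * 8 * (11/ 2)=43120/19 = 2269.47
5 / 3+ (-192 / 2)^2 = 27653/3 = 9217.67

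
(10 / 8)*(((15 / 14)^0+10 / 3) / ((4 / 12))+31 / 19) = 18.29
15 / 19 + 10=205/19 = 10.79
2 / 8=1/4 = 0.25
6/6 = 1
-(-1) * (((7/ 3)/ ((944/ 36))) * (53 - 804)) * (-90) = 709695/118 = 6014.36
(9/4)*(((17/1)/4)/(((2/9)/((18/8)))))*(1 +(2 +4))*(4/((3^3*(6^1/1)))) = 1071/64 = 16.73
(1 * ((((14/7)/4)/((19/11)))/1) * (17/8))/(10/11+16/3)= 6171/62624 = 0.10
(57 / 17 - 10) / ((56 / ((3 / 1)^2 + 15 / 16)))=-17967/15232 = -1.18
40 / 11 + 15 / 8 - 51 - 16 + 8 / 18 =-48347/792 = -61.04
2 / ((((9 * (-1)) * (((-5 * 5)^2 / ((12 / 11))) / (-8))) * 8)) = 8/20625 = 0.00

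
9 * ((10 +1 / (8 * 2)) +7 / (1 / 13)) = 14553/16 = 909.56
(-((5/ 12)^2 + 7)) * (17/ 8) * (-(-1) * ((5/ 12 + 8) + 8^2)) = -15260509/13824 = -1103.91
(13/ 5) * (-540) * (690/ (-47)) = 968760/47 = 20611.91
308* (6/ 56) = 33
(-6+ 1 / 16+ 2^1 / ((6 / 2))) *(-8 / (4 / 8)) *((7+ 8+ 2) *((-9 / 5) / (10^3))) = -12903/5000 = -2.58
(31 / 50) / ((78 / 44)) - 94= -91309/975 = -93.65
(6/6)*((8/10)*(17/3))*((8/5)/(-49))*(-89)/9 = 48416/33075 = 1.46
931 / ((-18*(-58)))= 931/1044 = 0.89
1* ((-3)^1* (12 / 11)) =-36/11 = -3.27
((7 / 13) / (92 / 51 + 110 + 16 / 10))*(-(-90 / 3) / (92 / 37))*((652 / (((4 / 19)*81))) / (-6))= -17942225/49148424 = -0.37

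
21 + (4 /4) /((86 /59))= 1865/86 = 21.69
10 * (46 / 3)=460/3 = 153.33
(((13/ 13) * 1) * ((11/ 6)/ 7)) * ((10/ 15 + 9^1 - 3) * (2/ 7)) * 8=1760/441 = 3.99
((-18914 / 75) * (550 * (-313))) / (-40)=-32560451/30 = -1085348.37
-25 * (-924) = 23100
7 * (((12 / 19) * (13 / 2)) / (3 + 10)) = 42/19 = 2.21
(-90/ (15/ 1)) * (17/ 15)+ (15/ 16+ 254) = 19851/80 = 248.14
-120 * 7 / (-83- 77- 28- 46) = 140/39 = 3.59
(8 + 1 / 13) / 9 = 35/39 = 0.90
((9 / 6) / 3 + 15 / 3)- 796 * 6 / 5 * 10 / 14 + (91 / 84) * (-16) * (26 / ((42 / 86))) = -201547/126 = -1599.58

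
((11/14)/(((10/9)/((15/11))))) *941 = 25407/28 = 907.39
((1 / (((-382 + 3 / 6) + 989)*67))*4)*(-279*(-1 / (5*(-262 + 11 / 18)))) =-496/23642625 = 0.00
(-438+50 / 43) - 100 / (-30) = -55922/129 = -433.50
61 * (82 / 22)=2501/11 = 227.36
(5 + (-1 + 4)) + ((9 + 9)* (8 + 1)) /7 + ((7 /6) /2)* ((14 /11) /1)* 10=38.57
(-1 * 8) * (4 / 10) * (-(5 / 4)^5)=625/64 = 9.77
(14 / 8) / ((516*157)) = 7/324048 = 0.00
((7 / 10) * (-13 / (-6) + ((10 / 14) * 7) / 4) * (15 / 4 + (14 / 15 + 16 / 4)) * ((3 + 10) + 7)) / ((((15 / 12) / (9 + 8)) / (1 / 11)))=2541959/4950 = 513.53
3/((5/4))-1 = 7/5 = 1.40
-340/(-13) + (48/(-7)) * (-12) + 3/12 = 39563/364 = 108.69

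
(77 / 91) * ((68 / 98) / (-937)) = -374/596869 = 0.00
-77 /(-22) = 7/2 = 3.50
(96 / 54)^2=256/81 = 3.16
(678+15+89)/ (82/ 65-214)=-25415/6914 = -3.68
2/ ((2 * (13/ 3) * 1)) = 3/13 = 0.23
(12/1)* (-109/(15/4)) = -348.80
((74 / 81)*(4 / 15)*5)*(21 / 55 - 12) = -21016/1485 = -14.15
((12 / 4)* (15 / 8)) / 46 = 45/368 = 0.12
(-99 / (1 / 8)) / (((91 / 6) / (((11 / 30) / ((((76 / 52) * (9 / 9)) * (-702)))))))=484/25935 = 0.02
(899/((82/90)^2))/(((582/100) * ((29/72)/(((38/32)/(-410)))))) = -17890875/13370674 = -1.34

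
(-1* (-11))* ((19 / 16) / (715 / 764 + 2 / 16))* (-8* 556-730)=-103350291/1621 = -63757.12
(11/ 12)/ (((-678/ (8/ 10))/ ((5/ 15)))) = -11/30510 = 0.00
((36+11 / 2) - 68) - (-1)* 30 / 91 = -4763/182 = -26.17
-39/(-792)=0.05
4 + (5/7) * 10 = 78/7 = 11.14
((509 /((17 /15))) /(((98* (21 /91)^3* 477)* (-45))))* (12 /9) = -2236546/96553863 = -0.02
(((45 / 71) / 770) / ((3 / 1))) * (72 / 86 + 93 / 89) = 3087/5977774 = 0.00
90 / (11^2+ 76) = 90/197 = 0.46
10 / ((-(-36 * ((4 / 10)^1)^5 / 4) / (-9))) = -15625/16 = -976.56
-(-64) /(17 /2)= 128/17 = 7.53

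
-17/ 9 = -1.89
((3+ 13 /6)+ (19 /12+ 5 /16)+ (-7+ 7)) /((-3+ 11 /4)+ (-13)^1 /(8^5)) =-231424/8205 = -28.21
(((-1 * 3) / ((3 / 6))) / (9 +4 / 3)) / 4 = -0.15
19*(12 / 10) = 114/5 = 22.80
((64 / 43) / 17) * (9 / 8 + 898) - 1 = 56813/731 = 77.72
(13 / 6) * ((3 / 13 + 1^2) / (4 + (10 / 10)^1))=0.53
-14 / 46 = -7/23 = -0.30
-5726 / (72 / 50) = -71575/18 = -3976.39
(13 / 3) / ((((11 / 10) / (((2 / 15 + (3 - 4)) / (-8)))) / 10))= 845/198 = 4.27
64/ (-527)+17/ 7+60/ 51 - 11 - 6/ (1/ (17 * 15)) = -5671898/3689 = -1537.52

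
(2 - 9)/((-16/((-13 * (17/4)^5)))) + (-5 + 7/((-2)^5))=-129292491/16384 = -7891.39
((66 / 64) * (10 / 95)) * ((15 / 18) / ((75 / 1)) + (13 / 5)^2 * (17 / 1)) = 568909/45600 = 12.48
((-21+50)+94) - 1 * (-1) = 124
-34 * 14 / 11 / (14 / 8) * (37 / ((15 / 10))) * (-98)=1972544/33 = 59774.06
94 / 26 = 47/13 = 3.62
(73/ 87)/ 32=73/2784 = 0.03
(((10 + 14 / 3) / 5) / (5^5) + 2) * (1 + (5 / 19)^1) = 2.53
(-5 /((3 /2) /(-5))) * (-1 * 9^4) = -109350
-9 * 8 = -72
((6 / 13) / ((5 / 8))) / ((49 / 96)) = 4608/3185 = 1.45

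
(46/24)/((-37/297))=-2277/148 = -15.39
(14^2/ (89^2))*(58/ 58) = 196/7921 = 0.02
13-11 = 2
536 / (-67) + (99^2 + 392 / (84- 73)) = 108115/11 = 9828.64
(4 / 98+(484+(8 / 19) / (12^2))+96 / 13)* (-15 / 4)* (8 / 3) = -535298165/108927 = -4914.28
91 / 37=2.46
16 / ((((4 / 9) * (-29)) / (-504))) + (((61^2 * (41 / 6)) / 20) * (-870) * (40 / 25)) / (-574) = 3764401/1015 = 3708.77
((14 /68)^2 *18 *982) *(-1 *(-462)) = 100037322/289 = 346149.90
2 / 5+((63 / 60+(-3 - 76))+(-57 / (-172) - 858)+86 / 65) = -2610238/2795 = -933.90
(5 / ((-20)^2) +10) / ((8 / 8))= 801/80 = 10.01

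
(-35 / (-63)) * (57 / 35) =19/21 = 0.90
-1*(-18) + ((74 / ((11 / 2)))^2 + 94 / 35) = 854244/4235 = 201.71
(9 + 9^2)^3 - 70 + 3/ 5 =3644653/5 = 728930.60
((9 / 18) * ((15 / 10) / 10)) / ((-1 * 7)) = -3/280 = -0.01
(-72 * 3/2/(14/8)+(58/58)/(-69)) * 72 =-4444.47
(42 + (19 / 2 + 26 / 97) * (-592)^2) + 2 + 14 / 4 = 664138495/194 = 3423394.30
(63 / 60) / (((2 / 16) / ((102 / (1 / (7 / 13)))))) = 29988/65 = 461.35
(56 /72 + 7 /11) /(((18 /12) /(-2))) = -560/297 = -1.89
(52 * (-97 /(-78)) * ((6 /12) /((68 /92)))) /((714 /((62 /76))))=69161/1383732 = 0.05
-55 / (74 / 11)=-605/74 = -8.18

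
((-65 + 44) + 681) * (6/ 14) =1980/7 = 282.86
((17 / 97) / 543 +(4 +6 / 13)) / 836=3055139/572428428 = 0.01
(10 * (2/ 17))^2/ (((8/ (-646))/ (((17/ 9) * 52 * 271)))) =-26774800/9 = -2974977.78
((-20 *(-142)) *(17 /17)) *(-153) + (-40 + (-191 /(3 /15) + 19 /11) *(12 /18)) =-14361452/33 = -435195.52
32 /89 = 0.36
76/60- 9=-116/15 = -7.73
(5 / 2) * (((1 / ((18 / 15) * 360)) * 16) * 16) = 40/27 = 1.48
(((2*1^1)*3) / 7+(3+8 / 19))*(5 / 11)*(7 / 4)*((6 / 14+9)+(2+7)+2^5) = 1004285/5852 = 171.61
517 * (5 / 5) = 517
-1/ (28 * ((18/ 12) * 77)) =-1/3234 = 0.00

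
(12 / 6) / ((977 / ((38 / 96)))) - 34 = -34.00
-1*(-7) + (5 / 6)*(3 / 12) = 173/24 = 7.21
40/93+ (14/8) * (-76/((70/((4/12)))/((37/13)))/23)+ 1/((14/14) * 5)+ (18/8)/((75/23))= 3452893/2780700 = 1.24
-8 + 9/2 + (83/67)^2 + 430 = 3842895/8978 = 428.03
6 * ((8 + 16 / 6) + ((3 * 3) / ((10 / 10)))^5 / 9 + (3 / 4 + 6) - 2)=78917/2 = 39458.50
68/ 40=17/10 = 1.70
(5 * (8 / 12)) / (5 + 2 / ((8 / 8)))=10/21 = 0.48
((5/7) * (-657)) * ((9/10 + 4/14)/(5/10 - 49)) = 11.47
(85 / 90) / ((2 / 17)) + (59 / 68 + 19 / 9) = 1684/153 = 11.01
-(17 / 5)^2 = -289/25 = -11.56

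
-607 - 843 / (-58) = -34363/58 = -592.47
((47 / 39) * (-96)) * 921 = -1385184/13 = -106552.62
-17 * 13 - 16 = -237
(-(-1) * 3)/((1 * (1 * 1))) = 3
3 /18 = 1/6 = 0.17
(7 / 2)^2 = 49/4 = 12.25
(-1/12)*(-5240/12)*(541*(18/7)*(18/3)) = 2126130/7 = 303732.86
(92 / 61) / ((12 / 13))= 299/183 = 1.63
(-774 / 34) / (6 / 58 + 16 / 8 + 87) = -11223/43928 = -0.26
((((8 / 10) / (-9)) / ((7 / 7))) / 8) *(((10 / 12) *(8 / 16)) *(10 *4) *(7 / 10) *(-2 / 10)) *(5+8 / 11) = 49/330 = 0.15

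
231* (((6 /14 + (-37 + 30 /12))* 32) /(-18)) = 13992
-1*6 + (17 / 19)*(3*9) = 345/19 = 18.16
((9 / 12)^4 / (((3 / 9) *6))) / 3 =0.05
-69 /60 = -23/20 = -1.15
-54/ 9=-6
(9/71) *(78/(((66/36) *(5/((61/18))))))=3.66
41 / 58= 0.71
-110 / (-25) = 22/5 = 4.40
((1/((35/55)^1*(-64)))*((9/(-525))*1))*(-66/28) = -1089/1097600 = 0.00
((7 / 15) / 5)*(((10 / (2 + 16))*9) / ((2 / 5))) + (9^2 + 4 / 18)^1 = 1483/18 = 82.39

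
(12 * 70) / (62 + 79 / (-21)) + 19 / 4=93797/4892 = 19.17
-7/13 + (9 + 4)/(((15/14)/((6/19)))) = 4067/1235 = 3.29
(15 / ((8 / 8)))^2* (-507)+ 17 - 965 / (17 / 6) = -1944776/17 = -114398.59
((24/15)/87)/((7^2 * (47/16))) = 128/1001805 = 0.00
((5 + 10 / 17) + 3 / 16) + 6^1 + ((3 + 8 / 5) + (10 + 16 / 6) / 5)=77149/4080 = 18.91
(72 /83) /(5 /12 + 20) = 0.04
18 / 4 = 9/2 = 4.50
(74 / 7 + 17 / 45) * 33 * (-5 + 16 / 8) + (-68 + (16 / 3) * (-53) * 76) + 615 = -2312062/105 = -22019.64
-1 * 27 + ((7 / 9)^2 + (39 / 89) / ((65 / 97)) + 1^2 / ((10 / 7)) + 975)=13696507/14418 = 949.96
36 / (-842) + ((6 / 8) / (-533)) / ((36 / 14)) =-233203/5385432 = -0.04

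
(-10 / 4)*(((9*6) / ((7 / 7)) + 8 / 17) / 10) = -463/34 = -13.62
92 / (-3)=-92/3 = -30.67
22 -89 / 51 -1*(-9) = 1492/51 = 29.25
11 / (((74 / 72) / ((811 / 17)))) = 321156/629 = 510.58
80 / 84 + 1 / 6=47/42 = 1.12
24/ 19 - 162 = -3054/19 = -160.74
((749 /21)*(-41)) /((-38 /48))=1847.16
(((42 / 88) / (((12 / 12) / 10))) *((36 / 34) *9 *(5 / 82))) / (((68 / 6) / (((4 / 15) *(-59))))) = -501795/130339 = -3.85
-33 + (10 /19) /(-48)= -15053/456 = -33.01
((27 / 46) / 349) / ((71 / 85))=2295/1139834 = 0.00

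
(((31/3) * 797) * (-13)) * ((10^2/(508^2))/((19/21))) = -56208425/1225804 = -45.85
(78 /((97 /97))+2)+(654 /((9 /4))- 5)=1097/3 = 365.67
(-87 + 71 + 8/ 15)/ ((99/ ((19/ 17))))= -4408/25245 = -0.17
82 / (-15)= -82/15 = -5.47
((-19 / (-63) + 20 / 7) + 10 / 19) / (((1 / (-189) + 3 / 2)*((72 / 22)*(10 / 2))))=48521/322050 = 0.15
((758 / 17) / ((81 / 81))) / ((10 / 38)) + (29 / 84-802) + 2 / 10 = -632.02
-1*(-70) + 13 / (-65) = 349/5 = 69.80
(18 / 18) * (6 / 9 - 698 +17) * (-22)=44902/3 = 14967.33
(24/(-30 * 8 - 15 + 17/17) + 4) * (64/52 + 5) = 24.33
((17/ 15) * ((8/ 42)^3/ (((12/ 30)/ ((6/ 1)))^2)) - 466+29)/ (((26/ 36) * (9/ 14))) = -5374316/5733 = -937.44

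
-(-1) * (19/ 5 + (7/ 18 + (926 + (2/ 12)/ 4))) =334883/360 = 930.23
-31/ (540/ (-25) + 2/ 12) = 930/643 = 1.45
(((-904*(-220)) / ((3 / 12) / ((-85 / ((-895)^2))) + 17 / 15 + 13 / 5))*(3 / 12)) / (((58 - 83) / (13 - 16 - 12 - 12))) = -54771552/2399267 = -22.83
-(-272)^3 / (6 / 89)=298500778.67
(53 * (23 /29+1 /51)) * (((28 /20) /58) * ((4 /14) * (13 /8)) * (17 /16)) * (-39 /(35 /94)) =-253008379/4709600 = -53.72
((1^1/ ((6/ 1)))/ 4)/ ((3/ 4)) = 1/18 = 0.06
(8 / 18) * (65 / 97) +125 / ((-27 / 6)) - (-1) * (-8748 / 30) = -1392784/4365 = -319.08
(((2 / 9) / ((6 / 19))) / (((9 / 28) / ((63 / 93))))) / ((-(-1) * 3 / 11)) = 40964/7533 = 5.44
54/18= 3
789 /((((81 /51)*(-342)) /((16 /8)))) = -4471/1539 = -2.91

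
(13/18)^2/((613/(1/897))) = 13/13704228 = 0.00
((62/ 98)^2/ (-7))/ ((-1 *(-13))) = -961/218491 = 0.00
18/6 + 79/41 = 202/41 = 4.93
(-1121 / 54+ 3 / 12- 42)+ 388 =35153/108 = 325.49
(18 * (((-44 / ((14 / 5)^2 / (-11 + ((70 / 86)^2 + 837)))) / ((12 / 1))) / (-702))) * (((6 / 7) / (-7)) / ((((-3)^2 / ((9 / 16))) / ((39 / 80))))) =-12009635/324713984 = -0.04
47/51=0.92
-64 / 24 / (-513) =8/1539 = 0.01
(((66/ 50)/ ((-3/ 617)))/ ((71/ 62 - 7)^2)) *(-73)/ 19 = 173137604/5690025 = 30.43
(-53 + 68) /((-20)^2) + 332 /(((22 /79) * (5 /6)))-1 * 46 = 1218497/880 = 1384.66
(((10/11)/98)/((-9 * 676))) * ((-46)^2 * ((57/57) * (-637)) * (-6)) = -5290/429 = -12.33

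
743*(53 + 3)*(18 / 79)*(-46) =-34451424/79 = -436093.97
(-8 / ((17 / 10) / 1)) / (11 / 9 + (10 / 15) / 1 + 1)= -360/221 = -1.63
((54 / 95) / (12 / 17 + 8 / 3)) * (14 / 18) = 1071/8170 = 0.13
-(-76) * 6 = 456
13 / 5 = 2.60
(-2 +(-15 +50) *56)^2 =3833764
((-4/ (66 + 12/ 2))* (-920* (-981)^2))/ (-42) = -8197890/7 = -1171127.14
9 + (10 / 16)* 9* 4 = 63/2 = 31.50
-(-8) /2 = 4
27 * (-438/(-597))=3942/199 = 19.81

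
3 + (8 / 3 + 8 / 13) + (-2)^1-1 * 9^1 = -184/39 = -4.72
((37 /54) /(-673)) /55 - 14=-27983377/1998810 = -14.00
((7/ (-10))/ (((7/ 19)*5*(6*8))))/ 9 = -19/21600 = 0.00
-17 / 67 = -0.25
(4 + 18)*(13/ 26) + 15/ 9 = 38/3 = 12.67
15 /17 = 0.88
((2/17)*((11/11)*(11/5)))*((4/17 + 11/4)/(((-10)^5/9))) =-20097/289000000 = 0.00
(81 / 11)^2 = 6561/121 = 54.22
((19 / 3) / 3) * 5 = 95/9 = 10.56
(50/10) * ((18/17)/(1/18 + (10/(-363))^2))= 2635380/28033 = 94.01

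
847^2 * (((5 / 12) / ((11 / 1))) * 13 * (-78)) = -55110055/2 = -27555027.50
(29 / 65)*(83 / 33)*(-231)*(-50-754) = 13546596/65 = 208409.17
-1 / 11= -0.09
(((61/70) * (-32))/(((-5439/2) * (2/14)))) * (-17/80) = -2074/135975 = -0.02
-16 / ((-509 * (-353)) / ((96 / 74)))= -768/6648049 = 0.00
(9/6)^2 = 9/4 = 2.25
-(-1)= 1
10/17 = 0.59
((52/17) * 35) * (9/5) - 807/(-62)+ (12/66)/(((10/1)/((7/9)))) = 107338723/521730 = 205.74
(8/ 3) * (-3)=-8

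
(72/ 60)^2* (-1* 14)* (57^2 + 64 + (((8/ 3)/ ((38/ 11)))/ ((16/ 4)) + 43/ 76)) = -31732554/475 = -66805.38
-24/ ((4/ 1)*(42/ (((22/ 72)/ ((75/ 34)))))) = -187/9450 = -0.02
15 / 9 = 5/3 = 1.67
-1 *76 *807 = -61332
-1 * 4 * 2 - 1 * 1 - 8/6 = -31/3 = -10.33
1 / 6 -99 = -593/6 = -98.83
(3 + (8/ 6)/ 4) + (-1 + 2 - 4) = 1/3 = 0.33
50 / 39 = 1.28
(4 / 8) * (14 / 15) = 7/15 = 0.47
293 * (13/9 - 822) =-2163805/9 = -240422.78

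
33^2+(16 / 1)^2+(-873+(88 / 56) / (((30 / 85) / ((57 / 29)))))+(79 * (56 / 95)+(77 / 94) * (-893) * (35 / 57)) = 4521541/57855 = 78.15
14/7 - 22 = -20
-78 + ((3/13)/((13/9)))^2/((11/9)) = -24498777/314171 = -77.98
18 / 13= 1.38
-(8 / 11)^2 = -64/121 = -0.53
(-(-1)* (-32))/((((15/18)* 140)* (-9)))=16/525 = 0.03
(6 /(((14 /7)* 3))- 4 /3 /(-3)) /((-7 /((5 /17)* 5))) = -325/1071 = -0.30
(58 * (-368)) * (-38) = 811072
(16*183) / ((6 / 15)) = 7320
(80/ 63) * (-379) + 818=21214/63 = 336.73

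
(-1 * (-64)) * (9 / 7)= 576/7 = 82.29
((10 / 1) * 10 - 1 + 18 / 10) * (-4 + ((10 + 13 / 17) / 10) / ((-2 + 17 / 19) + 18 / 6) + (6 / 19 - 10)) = -10675959/8075 = -1322.10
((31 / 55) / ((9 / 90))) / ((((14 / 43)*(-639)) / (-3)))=1333/16401 = 0.08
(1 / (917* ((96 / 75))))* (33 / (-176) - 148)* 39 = -2311725/469504 = -4.92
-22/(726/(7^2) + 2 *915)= -0.01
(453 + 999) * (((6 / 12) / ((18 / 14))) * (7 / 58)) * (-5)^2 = 148225/87 = 1703.74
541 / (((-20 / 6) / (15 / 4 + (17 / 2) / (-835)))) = -20272893/33400 = -606.97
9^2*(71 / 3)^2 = 45369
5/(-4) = -5/4 = -1.25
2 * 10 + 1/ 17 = 341/17 = 20.06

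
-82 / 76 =-41/38 = -1.08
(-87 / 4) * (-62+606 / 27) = 2581/3 = 860.33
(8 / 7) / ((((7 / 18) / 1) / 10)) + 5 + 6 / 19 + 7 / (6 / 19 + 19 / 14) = 16111027/414295 = 38.89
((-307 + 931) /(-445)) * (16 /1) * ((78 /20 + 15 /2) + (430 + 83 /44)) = -243417408/24475 = -9945.55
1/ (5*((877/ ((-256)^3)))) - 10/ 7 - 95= -120400387/30695 = -3922.48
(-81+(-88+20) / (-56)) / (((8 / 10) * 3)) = -5585/168 = -33.24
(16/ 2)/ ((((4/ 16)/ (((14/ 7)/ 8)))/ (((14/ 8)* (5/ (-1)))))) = -70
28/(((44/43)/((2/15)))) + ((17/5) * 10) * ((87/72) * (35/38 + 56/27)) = 85795003/677160 = 126.70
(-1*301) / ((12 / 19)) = -5719/12 = -476.58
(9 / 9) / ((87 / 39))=13/29 = 0.45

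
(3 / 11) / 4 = 3/44 = 0.07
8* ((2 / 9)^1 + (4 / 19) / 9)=112/57 = 1.96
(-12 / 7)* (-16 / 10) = 96/35 = 2.74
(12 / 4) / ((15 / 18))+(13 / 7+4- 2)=261/35 = 7.46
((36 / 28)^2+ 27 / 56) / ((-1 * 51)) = -0.04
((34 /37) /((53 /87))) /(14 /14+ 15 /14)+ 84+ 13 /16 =2683925/31376 = 85.54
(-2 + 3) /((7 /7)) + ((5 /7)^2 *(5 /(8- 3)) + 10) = 564/49 = 11.51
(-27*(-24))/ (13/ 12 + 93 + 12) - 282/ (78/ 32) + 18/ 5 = -8769638/82745 = -105.98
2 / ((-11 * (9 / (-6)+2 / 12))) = 3/22 = 0.14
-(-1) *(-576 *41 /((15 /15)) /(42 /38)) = -21366.86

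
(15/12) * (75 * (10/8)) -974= -856.81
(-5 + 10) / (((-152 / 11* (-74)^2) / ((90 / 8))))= -2475/3329408 = 0.00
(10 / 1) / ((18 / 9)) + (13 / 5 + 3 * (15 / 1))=52.60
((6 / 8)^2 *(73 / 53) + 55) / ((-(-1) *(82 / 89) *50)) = 4209433/3476800 = 1.21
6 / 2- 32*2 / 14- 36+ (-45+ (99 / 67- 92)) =-81181/469 = -173.09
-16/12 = -4/3 = -1.33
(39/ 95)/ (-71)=-0.01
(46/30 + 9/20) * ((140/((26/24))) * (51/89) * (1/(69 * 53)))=56644/1410383 = 0.04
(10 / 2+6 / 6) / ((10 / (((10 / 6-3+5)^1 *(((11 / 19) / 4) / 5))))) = 121/1900 = 0.06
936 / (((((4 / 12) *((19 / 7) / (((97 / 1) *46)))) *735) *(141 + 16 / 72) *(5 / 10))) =75175776/845215 = 88.94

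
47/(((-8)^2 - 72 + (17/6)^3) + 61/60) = 50760/17023 = 2.98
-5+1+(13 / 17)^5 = -5308135/1419857 = -3.74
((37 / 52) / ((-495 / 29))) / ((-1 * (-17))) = -1073/437580 = 0.00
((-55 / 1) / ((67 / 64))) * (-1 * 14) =735.52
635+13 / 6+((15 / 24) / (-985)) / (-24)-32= 22889825/37824 = 605.17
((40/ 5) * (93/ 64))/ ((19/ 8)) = 93/19 = 4.89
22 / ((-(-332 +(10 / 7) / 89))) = 6853/103413 = 0.07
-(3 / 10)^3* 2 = -27/500 = -0.05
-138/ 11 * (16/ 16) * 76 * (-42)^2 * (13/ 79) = -240510816/869 = -276767.34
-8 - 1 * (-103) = 95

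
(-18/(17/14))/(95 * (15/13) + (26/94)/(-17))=-76986/569203 = -0.14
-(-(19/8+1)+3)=3/8 = 0.38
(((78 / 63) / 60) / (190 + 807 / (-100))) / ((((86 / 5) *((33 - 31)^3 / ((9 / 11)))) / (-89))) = -28925/481896184 = 0.00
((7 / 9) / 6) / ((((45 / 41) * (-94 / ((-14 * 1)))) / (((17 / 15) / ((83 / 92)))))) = 1571038/71095725 = 0.02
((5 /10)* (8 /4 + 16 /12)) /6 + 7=131/18 = 7.28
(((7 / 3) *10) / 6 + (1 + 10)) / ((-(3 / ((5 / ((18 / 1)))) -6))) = -3.10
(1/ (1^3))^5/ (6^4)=1/1296 = 0.00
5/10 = 0.50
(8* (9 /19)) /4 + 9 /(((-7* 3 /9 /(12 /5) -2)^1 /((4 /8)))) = -1152/2033 = -0.57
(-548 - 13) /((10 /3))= -168.30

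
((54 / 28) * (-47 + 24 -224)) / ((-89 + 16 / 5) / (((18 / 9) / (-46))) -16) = -33345/137018 = -0.24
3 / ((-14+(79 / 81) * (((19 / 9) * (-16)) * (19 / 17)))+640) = 37179/7301714 = 0.01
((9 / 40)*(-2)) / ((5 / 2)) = -9/50 = -0.18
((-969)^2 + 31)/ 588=1596.93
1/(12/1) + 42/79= 583/948 = 0.61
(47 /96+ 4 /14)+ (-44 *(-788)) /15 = 2589711/1120 = 2312.24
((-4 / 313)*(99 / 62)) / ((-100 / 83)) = 8217/485150 = 0.02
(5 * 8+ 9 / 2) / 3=89/6 = 14.83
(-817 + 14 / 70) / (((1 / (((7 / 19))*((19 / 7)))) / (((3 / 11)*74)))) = -906648/55 = -16484.51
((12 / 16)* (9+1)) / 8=15/16 = 0.94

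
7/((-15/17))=-119/15 = -7.93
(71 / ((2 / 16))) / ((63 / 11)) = 6248/63 = 99.17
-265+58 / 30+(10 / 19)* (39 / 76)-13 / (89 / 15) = -255413593/963870 = -264.99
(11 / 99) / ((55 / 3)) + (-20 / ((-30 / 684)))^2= 34309441/165 = 207936.01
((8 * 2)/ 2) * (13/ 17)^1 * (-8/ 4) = -208/17 = -12.24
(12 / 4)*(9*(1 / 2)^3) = 27/8 = 3.38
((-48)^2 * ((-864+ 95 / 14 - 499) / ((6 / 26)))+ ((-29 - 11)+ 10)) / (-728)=18599.55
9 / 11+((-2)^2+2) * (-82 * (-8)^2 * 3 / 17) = -1038951/187 = -5555.89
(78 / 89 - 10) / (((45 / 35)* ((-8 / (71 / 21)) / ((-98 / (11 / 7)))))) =-4943659/26433 = -187.03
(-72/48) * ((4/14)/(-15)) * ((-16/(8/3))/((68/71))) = -0.18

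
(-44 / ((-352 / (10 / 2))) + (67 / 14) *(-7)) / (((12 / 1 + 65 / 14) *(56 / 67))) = -17621/7456 = -2.36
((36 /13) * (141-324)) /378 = -122/91 = -1.34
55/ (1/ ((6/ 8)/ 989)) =165/3956 = 0.04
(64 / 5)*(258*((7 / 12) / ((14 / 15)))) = 2064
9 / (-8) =-9/8 = -1.12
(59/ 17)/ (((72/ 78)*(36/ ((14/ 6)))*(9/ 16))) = 5369/12393 = 0.43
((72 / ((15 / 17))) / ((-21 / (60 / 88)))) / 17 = -12/77 = -0.16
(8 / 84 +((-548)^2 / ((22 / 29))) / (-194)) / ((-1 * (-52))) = -22859575/582582 = -39.24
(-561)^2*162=50984802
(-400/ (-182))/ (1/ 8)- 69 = -4679/91 = -51.42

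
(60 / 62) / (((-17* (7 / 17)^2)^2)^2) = 2505630/178708831 = 0.01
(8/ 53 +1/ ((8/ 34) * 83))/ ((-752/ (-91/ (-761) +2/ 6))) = -39127/321373344 = 0.00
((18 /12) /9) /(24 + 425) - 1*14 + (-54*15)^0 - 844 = -2308757/2694 = -857.00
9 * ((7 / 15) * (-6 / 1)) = -126/5 = -25.20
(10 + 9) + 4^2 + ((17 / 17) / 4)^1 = 141/4 = 35.25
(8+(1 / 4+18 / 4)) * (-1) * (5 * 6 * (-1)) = 765/2 = 382.50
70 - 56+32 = 46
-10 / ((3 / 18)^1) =-60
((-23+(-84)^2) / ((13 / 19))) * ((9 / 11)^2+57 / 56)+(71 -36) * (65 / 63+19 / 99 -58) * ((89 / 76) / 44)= 910663891/52668 = 17290.65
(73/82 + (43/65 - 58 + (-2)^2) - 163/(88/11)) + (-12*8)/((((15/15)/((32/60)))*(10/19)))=-18133003/106600 = -170.10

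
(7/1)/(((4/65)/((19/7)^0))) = 455/4 = 113.75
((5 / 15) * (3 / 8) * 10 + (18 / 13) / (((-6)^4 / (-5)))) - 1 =229/936 = 0.24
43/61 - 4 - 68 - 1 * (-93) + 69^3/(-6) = -6677035/122 = -54729.80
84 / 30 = 14/5 = 2.80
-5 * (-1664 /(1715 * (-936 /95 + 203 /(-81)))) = -12804480/32619643 = -0.39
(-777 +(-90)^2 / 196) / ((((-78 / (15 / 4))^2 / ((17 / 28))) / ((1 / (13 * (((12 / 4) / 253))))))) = -80751275/12057136 = -6.70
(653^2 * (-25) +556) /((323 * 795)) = -3553223/85595 = -41.51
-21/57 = -7/19 = -0.37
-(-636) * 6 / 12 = 318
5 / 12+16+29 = 45.42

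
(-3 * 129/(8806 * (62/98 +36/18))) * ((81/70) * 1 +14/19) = -7557/239020 = -0.03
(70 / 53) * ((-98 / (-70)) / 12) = 49/318 = 0.15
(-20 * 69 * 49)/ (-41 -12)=67620/53 = 1275.85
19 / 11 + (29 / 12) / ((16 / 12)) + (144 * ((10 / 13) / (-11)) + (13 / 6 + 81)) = 526033/6864 = 76.64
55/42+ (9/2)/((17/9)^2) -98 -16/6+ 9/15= -986171/10115 = -97.50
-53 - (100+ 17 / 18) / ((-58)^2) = -3211073/60552 = -53.03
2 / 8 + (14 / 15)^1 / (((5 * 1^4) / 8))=523/300 = 1.74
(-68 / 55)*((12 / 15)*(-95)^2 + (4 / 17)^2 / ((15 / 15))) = -8346384/935 = -8926.61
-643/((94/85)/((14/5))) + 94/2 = -74308/47 = -1581.02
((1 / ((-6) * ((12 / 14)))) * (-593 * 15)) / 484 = 20755/5808 = 3.57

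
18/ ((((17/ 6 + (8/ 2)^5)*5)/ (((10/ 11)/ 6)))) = 36/67771 = 0.00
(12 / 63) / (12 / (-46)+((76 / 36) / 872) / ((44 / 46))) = -5294784/7181195 = -0.74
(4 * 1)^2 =16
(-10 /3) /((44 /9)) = -15/22 = -0.68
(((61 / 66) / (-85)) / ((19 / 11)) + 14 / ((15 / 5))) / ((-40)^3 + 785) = -15053/204184450 = 0.00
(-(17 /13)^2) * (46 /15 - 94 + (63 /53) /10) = 8346031/53742 = 155.30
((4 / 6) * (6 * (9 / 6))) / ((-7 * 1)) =-6/7 = -0.86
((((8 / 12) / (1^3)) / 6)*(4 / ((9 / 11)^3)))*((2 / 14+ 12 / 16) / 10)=6655/91854 = 0.07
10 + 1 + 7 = 18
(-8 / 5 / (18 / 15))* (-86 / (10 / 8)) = 1376/15 = 91.73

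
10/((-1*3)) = -10/3 = -3.33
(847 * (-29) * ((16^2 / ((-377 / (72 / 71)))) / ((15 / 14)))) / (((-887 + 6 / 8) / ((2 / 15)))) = -194281472/81800875 = -2.38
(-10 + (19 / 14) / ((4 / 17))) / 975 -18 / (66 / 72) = -19.64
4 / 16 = 1/4 = 0.25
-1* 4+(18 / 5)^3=5332/125 = 42.66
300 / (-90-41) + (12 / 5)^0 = -169/131 = -1.29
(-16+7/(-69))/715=-101/4485 = -0.02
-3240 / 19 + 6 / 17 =-54966/323 = -170.17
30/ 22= 15/11 = 1.36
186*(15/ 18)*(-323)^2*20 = 323419900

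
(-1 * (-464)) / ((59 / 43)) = 19952/59 = 338.17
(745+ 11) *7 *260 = 1375920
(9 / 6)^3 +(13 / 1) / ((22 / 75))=47.69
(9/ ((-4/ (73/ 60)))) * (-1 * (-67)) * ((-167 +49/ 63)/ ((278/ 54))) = 8231553/1390 = 5921.98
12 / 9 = 4/3 = 1.33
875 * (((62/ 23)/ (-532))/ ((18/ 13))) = -50375/15732 = -3.20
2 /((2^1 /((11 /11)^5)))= 1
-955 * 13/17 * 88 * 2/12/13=-42020/51 = -823.92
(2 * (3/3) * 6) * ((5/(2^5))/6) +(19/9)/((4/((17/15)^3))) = 525263/486000 = 1.08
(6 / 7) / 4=3/14 = 0.21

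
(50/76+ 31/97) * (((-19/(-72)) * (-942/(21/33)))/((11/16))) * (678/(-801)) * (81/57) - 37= 631.05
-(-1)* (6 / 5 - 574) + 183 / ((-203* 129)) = -25000161/43645 = -572.81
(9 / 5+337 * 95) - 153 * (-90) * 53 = 3809134/5 = 761826.80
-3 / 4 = -0.75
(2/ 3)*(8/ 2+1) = 10/3 = 3.33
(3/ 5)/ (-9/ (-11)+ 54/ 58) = 319/930 = 0.34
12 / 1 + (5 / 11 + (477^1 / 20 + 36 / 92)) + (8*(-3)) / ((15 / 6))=27421/1012 = 27.10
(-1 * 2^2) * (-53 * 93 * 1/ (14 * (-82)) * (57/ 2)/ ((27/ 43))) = -1342331/1722 = -779.52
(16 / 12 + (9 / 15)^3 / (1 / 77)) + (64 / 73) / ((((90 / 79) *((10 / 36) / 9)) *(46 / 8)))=14041663/629625 = 22.30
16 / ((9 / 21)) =112/3 = 37.33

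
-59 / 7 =-8.43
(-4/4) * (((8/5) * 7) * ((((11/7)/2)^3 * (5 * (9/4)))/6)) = -3993/392 = -10.19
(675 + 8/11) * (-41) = -27704.82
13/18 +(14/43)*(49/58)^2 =310691/325467 = 0.95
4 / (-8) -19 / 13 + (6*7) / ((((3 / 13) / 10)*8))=2932/13 = 225.54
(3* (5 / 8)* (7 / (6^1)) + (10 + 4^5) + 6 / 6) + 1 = 1038.19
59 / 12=4.92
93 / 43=2.16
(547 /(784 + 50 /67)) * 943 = 1502609/2286 = 657.31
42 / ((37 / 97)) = 4074/37 = 110.11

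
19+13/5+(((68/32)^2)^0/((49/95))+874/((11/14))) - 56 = 2910337/2695 = 1079.90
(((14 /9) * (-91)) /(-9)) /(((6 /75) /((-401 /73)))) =-6385925/5913 = -1079.98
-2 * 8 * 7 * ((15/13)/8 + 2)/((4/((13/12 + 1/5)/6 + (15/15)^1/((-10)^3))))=-747719/58500 = -12.78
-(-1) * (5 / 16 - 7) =-107/16 = -6.69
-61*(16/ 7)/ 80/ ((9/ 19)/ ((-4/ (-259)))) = -4636/81585 = -0.06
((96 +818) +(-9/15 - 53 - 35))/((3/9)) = 12381/5 = 2476.20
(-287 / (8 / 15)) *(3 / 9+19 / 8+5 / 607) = -56790125/38848 = -1461.85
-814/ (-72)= 407/36 = 11.31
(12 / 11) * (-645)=-7740/11 = -703.64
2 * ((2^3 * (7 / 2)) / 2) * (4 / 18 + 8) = 230.22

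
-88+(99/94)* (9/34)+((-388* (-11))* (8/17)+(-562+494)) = 5921387/3196 = 1852.75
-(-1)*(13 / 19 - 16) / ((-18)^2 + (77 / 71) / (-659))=-13615599/288031621 = -0.05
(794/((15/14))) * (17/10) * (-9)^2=2551122/25 = 102044.88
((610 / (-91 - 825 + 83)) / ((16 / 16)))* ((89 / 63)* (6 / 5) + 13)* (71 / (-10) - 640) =203023311/29155 = 6963.58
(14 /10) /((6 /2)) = 7/15 = 0.47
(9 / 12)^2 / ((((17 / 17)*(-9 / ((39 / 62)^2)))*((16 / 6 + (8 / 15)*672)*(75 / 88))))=-16731/208191040 = 0.00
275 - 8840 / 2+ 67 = -4078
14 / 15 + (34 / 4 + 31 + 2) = 1273/30 = 42.43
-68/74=-34/37 = -0.92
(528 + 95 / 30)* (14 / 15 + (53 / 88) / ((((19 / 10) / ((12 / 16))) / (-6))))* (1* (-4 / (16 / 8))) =39413629/75240 = 523.84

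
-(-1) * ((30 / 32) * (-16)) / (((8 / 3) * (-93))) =15/248 = 0.06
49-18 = 31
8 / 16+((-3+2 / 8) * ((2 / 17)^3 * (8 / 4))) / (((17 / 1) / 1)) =83433/167042 = 0.50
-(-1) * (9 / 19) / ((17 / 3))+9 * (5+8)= 37818/323 = 117.08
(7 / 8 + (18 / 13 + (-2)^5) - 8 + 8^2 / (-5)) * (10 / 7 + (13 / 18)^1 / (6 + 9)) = -73350271/982800 = -74.63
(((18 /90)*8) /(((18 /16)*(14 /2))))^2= 0.04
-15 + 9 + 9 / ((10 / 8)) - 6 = -4.80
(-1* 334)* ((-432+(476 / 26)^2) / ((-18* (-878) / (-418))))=-571152692/667719 = -855.38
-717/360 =-239/120 = -1.99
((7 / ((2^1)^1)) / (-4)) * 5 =-4.38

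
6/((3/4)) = 8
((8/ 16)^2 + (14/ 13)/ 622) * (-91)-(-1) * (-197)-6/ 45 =-4105963/18660 = -220.04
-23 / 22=-1.05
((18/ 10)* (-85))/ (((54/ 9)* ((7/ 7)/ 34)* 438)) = -289/146 = -1.98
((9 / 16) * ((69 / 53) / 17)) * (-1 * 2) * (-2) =621/3604 = 0.17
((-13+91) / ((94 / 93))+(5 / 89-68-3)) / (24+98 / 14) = 26045/129673 = 0.20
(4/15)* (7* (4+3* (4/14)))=136/15 = 9.07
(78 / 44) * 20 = 390/11 = 35.45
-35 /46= -0.76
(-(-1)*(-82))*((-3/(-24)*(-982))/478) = 20131/956 = 21.06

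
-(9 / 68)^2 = -81/4624 = -0.02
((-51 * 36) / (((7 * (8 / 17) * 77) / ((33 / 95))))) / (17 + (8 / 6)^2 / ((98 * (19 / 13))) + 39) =-210681/4693280 = -0.04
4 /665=0.01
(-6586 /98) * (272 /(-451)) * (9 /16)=503829/22099 = 22.80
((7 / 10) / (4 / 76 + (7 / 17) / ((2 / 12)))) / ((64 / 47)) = 106267/521600 = 0.20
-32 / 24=-4/3 = -1.33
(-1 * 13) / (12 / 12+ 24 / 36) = -39/5 = -7.80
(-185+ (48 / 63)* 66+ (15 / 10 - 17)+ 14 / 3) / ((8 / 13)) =-79469/336 = -236.51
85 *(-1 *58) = -4930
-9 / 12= -3/4 = -0.75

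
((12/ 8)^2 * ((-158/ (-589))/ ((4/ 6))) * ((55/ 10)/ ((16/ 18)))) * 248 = 211167/152 = 1389.26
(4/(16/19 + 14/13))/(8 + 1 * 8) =247/1896 = 0.13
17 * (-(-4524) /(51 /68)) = 102544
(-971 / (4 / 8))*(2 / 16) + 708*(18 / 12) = 3277/4 = 819.25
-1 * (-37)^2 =-1369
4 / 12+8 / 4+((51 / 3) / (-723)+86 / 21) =6.41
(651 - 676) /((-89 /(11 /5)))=0.62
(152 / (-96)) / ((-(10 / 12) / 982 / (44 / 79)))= 410476/395 = 1039.18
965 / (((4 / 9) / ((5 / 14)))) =43425/56 = 775.45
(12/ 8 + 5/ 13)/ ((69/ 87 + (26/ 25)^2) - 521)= -888125/244637796 = 0.00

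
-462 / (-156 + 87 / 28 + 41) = 12936/3133 = 4.13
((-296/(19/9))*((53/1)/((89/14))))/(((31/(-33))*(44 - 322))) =-32615352/7286519 = -4.48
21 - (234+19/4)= -871/4 = -217.75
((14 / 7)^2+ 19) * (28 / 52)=161/13 = 12.38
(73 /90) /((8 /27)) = 219/80 = 2.74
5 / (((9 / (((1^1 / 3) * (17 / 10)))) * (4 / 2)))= 0.16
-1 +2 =1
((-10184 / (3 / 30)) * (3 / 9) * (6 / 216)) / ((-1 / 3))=25460/9 = 2828.89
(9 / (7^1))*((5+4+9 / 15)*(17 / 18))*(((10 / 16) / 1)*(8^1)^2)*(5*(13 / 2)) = 106080/7 = 15154.29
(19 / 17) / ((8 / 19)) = 361/136 = 2.65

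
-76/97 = -0.78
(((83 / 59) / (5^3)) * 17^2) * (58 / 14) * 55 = 7651853/10325 = 741.10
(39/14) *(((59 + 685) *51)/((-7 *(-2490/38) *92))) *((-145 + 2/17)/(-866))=169732719/405032530 = 0.42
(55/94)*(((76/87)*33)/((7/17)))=40.96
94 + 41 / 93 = 8783/93 = 94.44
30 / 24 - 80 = -315/4 = -78.75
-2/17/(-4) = 1/34 = 0.03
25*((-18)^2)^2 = 2624400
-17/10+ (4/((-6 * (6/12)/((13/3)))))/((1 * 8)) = -2.42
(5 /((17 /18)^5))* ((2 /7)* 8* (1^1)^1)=151165440/9938999 = 15.21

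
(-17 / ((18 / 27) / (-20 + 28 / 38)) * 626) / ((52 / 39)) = 8763687/38 = 230623.34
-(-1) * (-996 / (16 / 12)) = -747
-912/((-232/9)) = 1026/29 = 35.38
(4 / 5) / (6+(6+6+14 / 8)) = 16/395 = 0.04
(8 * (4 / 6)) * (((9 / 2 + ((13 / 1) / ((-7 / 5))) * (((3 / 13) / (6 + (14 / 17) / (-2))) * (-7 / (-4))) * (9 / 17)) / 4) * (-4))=-22.11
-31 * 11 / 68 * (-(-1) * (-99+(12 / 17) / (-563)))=323111481/650828 = 496.46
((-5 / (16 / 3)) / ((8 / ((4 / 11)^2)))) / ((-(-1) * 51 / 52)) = -65/4114 = -0.02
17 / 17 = 1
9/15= 3/5 = 0.60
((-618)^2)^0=1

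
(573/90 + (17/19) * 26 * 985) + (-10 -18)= 13048769/570 = 22892.58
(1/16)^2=1/256 = 0.00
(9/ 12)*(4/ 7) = 3/7 = 0.43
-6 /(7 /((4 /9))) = -8/21 = -0.38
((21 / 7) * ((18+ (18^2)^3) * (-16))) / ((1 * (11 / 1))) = -148417056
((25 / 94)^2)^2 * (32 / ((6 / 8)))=3125000/14639043 = 0.21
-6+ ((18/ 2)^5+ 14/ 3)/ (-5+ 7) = 177125/6 = 29520.83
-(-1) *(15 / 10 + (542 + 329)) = 872.50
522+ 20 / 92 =12011/23 = 522.22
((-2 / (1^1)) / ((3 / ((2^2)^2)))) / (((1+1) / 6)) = -32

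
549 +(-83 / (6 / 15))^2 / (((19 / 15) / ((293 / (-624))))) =-243631033/15808 = -15411.88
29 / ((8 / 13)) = 377/8 = 47.12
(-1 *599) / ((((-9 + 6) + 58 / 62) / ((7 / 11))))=129983/704 = 184.63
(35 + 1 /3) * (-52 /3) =-5512/9 = -612.44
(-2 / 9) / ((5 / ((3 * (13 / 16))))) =-13/120 = -0.11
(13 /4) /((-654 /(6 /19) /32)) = -104/2071 = -0.05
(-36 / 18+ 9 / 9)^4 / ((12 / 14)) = 7/6 = 1.17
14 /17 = 0.82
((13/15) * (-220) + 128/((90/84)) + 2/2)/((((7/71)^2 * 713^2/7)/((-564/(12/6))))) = 498968262/17792915 = 28.04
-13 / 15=-0.87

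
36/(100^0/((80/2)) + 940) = 1440/37601 = 0.04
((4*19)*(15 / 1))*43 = 49020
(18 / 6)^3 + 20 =47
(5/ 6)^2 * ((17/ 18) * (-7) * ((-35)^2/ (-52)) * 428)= 389948125/8424 = 46290.14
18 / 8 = 9/4 = 2.25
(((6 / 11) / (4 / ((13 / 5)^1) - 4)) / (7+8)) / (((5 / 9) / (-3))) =351/4400 = 0.08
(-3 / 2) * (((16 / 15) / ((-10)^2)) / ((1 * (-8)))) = 1/500 = 0.00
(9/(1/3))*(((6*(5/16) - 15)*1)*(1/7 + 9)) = -3240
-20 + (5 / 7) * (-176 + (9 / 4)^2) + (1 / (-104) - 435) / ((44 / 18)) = -1281507/4004 = -320.06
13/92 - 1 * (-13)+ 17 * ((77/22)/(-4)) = -319/184 = -1.73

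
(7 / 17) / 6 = 7/102 = 0.07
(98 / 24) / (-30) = -49/360 = -0.14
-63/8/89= -63/712 = -0.09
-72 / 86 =-36/43 = -0.84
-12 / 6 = -2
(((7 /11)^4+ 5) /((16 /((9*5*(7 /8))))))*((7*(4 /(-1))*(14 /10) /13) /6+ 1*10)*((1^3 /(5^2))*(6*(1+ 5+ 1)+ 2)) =367558569/1730300 = 212.42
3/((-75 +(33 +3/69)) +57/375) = -8625/120188 = -0.07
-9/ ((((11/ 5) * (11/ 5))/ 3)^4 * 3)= -94921875/214358881 = -0.44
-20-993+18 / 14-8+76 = -6606/7 = -943.71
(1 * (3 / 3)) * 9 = 9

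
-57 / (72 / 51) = -323/8 = -40.38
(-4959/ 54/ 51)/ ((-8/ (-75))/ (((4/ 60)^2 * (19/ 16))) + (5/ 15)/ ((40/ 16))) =-52345/591396 = -0.09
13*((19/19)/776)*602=3913/388 = 10.09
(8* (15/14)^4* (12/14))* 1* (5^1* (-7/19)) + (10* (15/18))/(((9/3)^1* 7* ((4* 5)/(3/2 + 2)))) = -54446905/3284568 = -16.58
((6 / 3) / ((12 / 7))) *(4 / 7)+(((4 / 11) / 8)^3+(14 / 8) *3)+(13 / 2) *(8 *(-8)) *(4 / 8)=-6455347/31944 = -202.08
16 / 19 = 0.84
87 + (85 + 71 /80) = 13831/80 = 172.89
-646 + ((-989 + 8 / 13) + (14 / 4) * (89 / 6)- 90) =-260905/156 = -1672.47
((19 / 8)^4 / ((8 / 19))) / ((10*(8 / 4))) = 2476099/655360 = 3.78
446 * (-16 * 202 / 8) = -180184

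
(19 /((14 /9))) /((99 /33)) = 57/14 = 4.07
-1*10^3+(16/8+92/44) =-10955/11 = -995.91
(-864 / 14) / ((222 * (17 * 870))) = -12/638435 = 0.00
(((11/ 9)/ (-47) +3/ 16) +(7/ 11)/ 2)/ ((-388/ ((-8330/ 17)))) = 8749195/14442912 = 0.61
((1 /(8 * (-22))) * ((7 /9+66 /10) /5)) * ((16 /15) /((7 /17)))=-5644/259875 = -0.02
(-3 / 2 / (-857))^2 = 9/2937796 = 0.00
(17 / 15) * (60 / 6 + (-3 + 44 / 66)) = 391/45 = 8.69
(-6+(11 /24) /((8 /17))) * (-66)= 10615/32 = 331.72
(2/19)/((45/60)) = 8/57 = 0.14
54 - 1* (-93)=147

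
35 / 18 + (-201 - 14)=-3835/18 = -213.06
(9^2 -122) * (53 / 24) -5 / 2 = -93.04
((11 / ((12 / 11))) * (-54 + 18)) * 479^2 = -83287083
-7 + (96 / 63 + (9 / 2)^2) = 1241/84 = 14.77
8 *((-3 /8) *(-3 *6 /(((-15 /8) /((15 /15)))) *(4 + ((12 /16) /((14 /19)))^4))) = -89809173/614656 = -146.11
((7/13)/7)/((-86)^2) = 1/96148 = 0.00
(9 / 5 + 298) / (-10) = -1499/50 = -29.98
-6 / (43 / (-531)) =3186/43 = 74.09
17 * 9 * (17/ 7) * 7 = 2601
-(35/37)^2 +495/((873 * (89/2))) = -10424835/11818577 = -0.88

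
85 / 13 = 6.54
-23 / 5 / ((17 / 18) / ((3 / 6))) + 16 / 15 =-349/255 = -1.37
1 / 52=0.02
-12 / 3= -4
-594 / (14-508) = 297/247 = 1.20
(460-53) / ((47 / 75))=30525/47 = 649.47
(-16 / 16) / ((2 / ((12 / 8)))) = -3/4 = -0.75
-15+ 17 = 2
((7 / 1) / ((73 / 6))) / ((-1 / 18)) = -756/73 = -10.36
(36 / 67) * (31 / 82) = 558/2747 = 0.20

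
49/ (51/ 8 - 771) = -392/6117 = -0.06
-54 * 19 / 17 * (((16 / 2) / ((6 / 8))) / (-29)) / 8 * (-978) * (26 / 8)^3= -183710943/1972 = -93159.71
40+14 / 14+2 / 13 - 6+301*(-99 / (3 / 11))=-1419962/13 = -109227.85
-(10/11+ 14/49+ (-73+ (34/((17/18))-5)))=3142/77 = 40.81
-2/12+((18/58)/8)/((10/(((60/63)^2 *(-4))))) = -1541/8526 = -0.18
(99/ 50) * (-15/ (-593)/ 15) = 99/29650 = 0.00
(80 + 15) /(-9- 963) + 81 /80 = 17783/19440 = 0.91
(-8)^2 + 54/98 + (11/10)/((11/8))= 16011/245 = 65.35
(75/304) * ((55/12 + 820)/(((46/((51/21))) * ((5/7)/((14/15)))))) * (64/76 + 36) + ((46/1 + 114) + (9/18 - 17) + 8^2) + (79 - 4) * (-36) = -787307545/398544 = -1975.46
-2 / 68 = -1/34 = -0.03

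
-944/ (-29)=944/29 = 32.55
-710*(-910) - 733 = 645367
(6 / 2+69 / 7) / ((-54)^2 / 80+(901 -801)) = 0.09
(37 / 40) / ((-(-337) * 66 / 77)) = 259/80880 = 0.00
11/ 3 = 3.67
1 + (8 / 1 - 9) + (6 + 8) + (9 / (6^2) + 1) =61/4 = 15.25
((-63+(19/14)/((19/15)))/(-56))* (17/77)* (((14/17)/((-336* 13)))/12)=-289/75339264 = 0.00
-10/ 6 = -1.67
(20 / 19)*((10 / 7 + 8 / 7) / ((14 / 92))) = 16560/931 = 17.79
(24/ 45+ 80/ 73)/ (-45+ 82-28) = 1784/9855 = 0.18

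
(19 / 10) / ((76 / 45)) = 1.12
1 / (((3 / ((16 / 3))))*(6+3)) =16/81 = 0.20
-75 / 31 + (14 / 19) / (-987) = -200987/83049 = -2.42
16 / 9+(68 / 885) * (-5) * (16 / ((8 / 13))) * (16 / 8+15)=-89224/531 = -168.03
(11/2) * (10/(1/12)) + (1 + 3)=664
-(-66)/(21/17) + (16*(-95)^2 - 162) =1010040/7 = 144291.43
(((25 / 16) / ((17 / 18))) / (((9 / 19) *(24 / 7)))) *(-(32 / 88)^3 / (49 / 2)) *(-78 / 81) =24700/12829509 = 0.00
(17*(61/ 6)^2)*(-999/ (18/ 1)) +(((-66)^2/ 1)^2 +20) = 453053635/24 = 18877234.79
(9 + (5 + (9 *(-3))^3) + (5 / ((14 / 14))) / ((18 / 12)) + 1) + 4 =-58982/3 = -19660.67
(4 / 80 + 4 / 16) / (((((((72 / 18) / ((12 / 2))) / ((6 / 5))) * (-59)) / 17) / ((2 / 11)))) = -459/16225 = -0.03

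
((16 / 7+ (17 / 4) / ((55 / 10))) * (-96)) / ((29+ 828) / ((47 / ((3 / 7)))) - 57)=59032/9889 = 5.97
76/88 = 19/22 = 0.86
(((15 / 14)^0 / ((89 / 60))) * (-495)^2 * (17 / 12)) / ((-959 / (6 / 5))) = -24992550/85351 = -292.82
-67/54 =-1.24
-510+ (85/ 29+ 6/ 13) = -190991/377 = -506.61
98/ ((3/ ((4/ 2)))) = 196/3 = 65.33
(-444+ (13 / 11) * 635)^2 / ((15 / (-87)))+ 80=-329497189/605 = -544623.45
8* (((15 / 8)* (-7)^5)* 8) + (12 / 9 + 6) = -6050498/3 = -2016832.67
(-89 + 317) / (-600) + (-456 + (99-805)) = -58119/50 = -1162.38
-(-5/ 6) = 5/6 = 0.83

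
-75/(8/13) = -121.88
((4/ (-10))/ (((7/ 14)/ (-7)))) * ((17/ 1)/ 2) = 238/5 = 47.60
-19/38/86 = -1/172 = -0.01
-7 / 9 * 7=-49/9 = -5.44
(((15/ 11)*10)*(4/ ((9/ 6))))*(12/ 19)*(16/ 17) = 76800/3553 = 21.62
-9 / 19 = -0.47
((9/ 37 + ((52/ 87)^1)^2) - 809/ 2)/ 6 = -226226539/3360636 = -67.32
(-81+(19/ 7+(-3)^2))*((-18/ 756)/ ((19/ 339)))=54805/1862 = 29.43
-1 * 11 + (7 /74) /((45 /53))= -36259/3330 = -10.89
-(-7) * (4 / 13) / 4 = 7/13 = 0.54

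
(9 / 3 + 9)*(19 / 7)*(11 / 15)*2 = 1672/35 = 47.77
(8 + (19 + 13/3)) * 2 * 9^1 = 564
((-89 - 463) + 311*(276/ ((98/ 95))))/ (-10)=-8265.64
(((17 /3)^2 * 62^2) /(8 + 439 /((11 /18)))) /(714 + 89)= 32674/154395 = 0.21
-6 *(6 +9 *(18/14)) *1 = -738/7 = -105.43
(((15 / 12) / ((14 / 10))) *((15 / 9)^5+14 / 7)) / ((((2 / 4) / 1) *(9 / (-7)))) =-90275/4374 = -20.64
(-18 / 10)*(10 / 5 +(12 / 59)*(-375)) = 39438/295 = 133.69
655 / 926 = 0.71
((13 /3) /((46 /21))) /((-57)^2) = 91/149454 = 0.00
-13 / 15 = -0.87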